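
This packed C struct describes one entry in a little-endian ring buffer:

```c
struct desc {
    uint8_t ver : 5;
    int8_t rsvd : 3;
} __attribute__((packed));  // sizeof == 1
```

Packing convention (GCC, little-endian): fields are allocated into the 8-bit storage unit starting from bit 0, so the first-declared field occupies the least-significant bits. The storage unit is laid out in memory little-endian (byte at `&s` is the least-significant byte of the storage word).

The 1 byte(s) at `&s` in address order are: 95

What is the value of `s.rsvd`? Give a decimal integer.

[0]=0x95 (little-endian) → word 0x95
ver:5 @ bit 0 → (0x95>>0)&0x1f = 0x15
rsvd:3 @ bit 5 → (0x95>>5)&0x7 = 0x4  ←
rsvd signed 3b, MSB=1: 4 - 8 = -4

-4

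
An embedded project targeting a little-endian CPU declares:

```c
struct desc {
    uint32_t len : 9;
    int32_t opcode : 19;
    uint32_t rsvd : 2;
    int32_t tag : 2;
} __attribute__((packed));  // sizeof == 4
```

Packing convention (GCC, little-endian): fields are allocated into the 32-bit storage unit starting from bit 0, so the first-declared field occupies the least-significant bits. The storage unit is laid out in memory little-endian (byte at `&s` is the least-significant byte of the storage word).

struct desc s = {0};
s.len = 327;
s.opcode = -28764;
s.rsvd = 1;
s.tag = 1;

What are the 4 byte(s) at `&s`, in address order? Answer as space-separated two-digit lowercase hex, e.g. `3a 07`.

len (9b) val=327 bits=0x147 at bit 0: 0x00000147
opcode (19b) val=-28764 bits=0x78fa4 at bit 9: 0x0f1f4947
rsvd (2b) val=1 bits=0x1 at bit 28: 0x1f1f4947
tag (2b) val=1 bits=0x1 at bit 30: 0x5f1f4947
word = 0x5f1f4947 → little-endian bytes:
  [0]=0x47  [1]=0x49  [2]=0x1f  [3]=0x5f

47 49 1f 5f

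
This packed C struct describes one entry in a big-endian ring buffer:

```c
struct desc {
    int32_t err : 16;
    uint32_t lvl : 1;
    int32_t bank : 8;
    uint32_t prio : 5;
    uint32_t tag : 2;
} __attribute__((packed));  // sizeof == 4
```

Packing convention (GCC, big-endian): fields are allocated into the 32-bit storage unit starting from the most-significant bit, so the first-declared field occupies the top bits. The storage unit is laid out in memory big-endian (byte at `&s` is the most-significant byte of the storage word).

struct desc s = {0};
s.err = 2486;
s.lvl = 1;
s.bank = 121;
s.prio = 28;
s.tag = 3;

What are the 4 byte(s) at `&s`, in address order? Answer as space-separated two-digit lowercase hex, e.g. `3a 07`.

09 b6 bc f3

[16+:16] err=2486 & 0xffff = 0x9b6; word=0x09b60000
[15+:1] lvl=1 & 0x1 = 0x1; word=0x09b68000
[7+:8] bank=121 & 0xff = 0x79; word=0x09b6bc80
[2+:5] prio=28 & 0x1f = 0x1c; word=0x09b6bcf0
[0+:2] tag=3 & 0x3 = 0x3; word=0x09b6bcf3
word = 0x09b6bcf3 → big-endian bytes:
  [0]=0x09  [1]=0xb6  [2]=0xbc  [3]=0xf3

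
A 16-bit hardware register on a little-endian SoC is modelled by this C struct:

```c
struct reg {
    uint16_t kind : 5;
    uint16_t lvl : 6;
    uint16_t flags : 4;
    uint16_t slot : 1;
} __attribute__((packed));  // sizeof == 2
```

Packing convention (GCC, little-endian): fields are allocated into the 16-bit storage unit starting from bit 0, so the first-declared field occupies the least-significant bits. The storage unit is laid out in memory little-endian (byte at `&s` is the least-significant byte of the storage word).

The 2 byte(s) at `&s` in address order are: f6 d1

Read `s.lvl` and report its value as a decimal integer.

[0]=0xf6 [1]=0xd1 (little-endian) → word 0xd1f6
kind:5 @ bit 0 → (0xd1f6>>0)&0x1f = 0x16
lvl:6 @ bit 5 → (0xd1f6>>5)&0x3f = 0xf  ←
flags:4 @ bit 11 → (0xd1f6>>11)&0xf = 0xa
slot:1 @ bit 15 → (0xd1f6>>15)&0x1 = 0x1

15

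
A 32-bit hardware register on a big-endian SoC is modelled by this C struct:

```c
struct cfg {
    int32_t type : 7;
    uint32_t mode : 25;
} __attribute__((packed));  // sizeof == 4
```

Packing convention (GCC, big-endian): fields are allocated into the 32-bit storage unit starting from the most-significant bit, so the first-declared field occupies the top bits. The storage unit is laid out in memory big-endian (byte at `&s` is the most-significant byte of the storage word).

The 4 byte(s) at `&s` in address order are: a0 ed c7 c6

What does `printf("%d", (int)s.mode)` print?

15583174

[0]=0xa0 [1]=0xed [2]=0xc7 [3]=0xc6 (big-endian) → word 0xa0edc7c6
type:7 @ bit 25 → (0xa0edc7c6>>25)&0x7f = 0x50
mode:25 @ bit 0 → (0xa0edc7c6>>0)&0x1ffffff = 0xedc7c6  ←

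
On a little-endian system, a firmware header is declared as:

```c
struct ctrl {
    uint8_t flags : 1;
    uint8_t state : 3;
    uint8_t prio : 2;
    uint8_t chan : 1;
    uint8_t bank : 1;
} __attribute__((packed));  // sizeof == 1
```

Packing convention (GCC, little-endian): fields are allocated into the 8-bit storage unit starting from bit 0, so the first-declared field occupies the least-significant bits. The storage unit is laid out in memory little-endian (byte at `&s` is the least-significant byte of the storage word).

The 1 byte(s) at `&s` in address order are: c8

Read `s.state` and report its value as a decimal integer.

4

[0]=0xc8 (little-endian) → word 0xc8
flags [0+:1] = (word>>0) & 0x1 = 0
state [1+:3] = (word>>1) & 0x7 = 4  ←
prio [4+:2] = (word>>4) & 0x3 = 0
chan [6+:1] = (word>>6) & 0x1 = 1
bank [7+:1] = (word>>7) & 0x1 = 1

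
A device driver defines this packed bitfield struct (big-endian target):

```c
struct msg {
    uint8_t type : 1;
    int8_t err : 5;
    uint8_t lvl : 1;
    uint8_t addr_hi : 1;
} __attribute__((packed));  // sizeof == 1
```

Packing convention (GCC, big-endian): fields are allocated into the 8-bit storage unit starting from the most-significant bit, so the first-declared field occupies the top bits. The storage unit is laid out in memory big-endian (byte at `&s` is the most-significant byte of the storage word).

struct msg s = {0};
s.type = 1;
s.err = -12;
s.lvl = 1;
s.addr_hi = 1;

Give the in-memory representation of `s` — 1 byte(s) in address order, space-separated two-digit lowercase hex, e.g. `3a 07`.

type (1b) val=1 bits=0x1 at bit 7: 0x80
err (5b) val=-12 bits=0x14 at bit 2: 0xd0
lvl (1b) val=1 bits=0x1 at bit 1: 0xd2
addr_hi (1b) val=1 bits=0x1 at bit 0: 0xd3
word = 0xd3 → big-endian bytes:
  [0]=0xd3

d3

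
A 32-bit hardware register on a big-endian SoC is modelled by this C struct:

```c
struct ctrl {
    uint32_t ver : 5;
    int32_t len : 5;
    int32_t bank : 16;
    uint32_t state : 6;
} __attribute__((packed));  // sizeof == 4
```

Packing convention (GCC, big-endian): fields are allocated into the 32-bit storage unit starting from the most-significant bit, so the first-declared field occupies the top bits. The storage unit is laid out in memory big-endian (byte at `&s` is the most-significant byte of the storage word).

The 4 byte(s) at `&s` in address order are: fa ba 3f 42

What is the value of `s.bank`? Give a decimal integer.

[0]=0xfa [1]=0xba [2]=0x3f [3]=0x42 (big-endian) → word 0xfaba3f42
ver [27+:5] = (word>>27) & 0x1f = 31
len [22+:5] = (word>>22) & 0x1f = 10
bank [6+:16] = (word>>6) & 0xffff = 59645  ←
state [0+:6] = (word>>0) & 0x3f = 2
bank signed 16b, MSB=1: 59645 - 65536 = -5891

-5891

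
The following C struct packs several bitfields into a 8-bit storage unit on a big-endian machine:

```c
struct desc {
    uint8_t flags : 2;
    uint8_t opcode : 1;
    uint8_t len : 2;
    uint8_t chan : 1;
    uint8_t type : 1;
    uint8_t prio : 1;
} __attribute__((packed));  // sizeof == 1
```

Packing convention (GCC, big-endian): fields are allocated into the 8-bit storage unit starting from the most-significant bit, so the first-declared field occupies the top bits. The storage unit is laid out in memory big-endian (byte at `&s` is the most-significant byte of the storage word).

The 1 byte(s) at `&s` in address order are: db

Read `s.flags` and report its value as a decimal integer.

3

[0]=0xdb (big-endian) → word 0xdb
flags [6+:2] = (word>>6) & 0x3 = 3  ←
opcode [5+:1] = (word>>5) & 0x1 = 0
len [3+:2] = (word>>3) & 0x3 = 3
chan [2+:1] = (word>>2) & 0x1 = 0
type [1+:1] = (word>>1) & 0x1 = 1
prio [0+:1] = (word>>0) & 0x1 = 1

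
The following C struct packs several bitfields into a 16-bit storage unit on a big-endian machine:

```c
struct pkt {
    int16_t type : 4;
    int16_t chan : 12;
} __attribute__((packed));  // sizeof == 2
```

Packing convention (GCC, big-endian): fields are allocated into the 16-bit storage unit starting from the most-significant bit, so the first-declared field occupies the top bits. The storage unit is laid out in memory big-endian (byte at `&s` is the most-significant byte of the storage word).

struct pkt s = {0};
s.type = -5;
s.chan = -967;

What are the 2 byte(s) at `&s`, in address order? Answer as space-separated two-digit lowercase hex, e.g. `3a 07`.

bc 39

type:4 = -5 → 0xb << 12 → word 0xb000
chan:12 = -967 → 0xc39 << 0 → word 0xbc39
word = 0xbc39 → big-endian bytes:
  [0]=0xbc  [1]=0x39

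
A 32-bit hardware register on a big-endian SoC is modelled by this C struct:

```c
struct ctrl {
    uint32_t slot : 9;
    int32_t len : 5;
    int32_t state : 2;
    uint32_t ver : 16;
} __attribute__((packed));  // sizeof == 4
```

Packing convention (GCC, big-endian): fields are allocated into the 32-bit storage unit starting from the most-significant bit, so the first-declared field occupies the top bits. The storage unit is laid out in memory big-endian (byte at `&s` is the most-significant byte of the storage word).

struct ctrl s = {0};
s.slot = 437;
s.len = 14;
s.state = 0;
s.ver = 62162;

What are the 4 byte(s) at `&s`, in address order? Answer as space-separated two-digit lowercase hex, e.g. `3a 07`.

da b8 f2 d2

[23+:9] slot=437 & 0x1ff = 0x1b5; word=0xda800000
[18+:5] len=14 & 0x1f = 0xe; word=0xdab80000
[16+:2] state=0 & 0x3 = 0x0; word=0xdab80000
[0+:16] ver=62162 & 0xffff = 0xf2d2; word=0xdab8f2d2
word = 0xdab8f2d2 → big-endian bytes:
  [0]=0xda  [1]=0xb8  [2]=0xf2  [3]=0xd2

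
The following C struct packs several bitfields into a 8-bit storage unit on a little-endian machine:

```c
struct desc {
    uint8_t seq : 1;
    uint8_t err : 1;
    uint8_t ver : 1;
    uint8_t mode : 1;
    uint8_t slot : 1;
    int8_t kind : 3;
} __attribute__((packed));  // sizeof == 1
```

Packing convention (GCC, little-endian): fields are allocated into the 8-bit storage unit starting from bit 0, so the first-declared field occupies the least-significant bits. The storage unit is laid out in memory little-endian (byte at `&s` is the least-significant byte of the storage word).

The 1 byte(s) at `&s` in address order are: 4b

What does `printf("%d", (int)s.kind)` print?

2

[0]=0x4b (little-endian) → word 0x4b
seq [0+:1] = (word>>0) & 0x1 = 1
err [1+:1] = (word>>1) & 0x1 = 1
ver [2+:1] = (word>>2) & 0x1 = 0
mode [3+:1] = (word>>3) & 0x1 = 1
slot [4+:1] = (word>>4) & 0x1 = 0
kind [5+:3] = (word>>5) & 0x7 = 2  ←
kind signed 3b, MSB=0: value = 2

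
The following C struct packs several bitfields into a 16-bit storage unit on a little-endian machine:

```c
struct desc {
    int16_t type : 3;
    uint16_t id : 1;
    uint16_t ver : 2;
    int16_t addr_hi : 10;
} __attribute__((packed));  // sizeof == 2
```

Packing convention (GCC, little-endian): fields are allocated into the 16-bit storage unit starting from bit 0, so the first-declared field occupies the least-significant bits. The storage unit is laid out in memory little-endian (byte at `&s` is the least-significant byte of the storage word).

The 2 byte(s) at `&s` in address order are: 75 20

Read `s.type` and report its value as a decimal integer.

[0]=0x75 [1]=0x20 (little-endian) → word 0x2075
type:3 @ bit 0 → (0x2075>>0)&0x7 = 0x5  ←
id:1 @ bit 3 → (0x2075>>3)&0x1 = 0x0
ver:2 @ bit 4 → (0x2075>>4)&0x3 = 0x3
addr_hi:10 @ bit 6 → (0x2075>>6)&0x3ff = 0x81
type signed 3b, MSB=1: 5 - 8 = -3

-3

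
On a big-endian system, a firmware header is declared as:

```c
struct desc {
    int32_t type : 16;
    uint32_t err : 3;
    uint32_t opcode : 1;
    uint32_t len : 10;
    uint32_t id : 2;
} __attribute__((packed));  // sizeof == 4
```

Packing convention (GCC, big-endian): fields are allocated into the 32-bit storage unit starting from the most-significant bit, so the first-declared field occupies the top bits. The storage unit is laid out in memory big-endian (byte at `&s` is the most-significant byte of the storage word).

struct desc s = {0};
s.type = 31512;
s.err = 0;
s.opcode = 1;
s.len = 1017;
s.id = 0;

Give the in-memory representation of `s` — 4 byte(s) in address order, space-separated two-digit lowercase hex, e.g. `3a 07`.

[16+:16] type=31512 & 0xffff = 0x7b18; word=0x7b180000
[13+:3] err=0 & 0x7 = 0x0; word=0x7b180000
[12+:1] opcode=1 & 0x1 = 0x1; word=0x7b181000
[2+:10] len=1017 & 0x3ff = 0x3f9; word=0x7b181fe4
[0+:2] id=0 & 0x3 = 0x0; word=0x7b181fe4
word = 0x7b181fe4 → big-endian bytes:
  [0]=0x7b  [1]=0x18  [2]=0x1f  [3]=0xe4

7b 18 1f e4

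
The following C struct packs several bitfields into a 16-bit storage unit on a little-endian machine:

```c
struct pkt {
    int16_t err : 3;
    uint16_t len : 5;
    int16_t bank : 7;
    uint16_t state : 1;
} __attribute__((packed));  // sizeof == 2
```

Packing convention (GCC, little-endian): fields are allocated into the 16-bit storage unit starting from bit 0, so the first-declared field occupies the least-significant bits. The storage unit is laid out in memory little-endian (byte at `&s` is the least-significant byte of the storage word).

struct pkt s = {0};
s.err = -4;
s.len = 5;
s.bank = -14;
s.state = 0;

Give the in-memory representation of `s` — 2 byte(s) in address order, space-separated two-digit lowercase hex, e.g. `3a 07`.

2c 72

err (3b) val=-4 bits=0x4 at bit 0: 0x0004
len (5b) val=5 bits=0x5 at bit 3: 0x002c
bank (7b) val=-14 bits=0x72 at bit 8: 0x722c
state (1b) val=0 bits=0x0 at bit 15: 0x722c
word = 0x722c → little-endian bytes:
  [0]=0x2c  [1]=0x72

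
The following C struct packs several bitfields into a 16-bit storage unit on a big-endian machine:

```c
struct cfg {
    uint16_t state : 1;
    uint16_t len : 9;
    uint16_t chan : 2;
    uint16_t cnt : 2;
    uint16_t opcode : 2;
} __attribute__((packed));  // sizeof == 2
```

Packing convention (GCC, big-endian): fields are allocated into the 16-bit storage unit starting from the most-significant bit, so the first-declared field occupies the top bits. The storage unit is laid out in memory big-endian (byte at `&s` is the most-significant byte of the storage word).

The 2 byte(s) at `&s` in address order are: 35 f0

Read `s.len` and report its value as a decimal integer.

215

[0]=0x35 [1]=0xf0 (big-endian) → word 0x35f0
state [15+:1] = (word>>15) & 0x1 = 0
len [6+:9] = (word>>6) & 0x1ff = 215  ←
chan [4+:2] = (word>>4) & 0x3 = 3
cnt [2+:2] = (word>>2) & 0x3 = 0
opcode [0+:2] = (word>>0) & 0x3 = 0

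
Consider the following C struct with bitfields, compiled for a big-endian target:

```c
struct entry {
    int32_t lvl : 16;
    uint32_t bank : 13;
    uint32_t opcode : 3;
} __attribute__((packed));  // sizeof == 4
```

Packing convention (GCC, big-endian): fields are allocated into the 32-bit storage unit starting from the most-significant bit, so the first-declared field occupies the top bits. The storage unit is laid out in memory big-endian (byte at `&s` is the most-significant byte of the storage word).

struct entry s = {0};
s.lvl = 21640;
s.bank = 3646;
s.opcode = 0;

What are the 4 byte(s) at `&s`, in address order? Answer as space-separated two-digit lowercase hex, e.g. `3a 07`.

54 88 71 f0

lvl (16b) val=21640 bits=0x5488 at bit 16: 0x54880000
bank (13b) val=3646 bits=0xe3e at bit 3: 0x548871f0
opcode (3b) val=0 bits=0x0 at bit 0: 0x548871f0
word = 0x548871f0 → big-endian bytes:
  [0]=0x54  [1]=0x88  [2]=0x71  [3]=0xf0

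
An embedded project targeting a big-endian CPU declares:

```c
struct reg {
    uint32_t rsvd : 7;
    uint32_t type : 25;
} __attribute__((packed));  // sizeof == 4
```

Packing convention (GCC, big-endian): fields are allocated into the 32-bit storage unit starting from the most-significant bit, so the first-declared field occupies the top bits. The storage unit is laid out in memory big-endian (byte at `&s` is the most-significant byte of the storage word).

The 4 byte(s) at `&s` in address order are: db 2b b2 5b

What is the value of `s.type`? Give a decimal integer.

19640923

[0]=0xdb [1]=0x2b [2]=0xb2 [3]=0x5b (big-endian) → word 0xdb2bb25b
rsvd [25+:7] = (word>>25) & 0x7f = 109
type [0+:25] = (word>>0) & 0x1ffffff = 19640923  ←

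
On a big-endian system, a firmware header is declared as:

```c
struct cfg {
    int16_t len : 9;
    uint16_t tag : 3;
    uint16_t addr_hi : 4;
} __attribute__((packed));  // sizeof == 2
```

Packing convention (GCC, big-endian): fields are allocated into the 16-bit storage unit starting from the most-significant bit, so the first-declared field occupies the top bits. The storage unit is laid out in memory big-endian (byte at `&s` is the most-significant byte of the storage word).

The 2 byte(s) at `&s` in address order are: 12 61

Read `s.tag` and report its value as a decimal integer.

6

[0]=0x12 [1]=0x61 (big-endian) → word 0x1261
len [7+:9] = (word>>7) & 0x1ff = 36
tag [4+:3] = (word>>4) & 0x7 = 6  ←
addr_hi [0+:4] = (word>>0) & 0xf = 1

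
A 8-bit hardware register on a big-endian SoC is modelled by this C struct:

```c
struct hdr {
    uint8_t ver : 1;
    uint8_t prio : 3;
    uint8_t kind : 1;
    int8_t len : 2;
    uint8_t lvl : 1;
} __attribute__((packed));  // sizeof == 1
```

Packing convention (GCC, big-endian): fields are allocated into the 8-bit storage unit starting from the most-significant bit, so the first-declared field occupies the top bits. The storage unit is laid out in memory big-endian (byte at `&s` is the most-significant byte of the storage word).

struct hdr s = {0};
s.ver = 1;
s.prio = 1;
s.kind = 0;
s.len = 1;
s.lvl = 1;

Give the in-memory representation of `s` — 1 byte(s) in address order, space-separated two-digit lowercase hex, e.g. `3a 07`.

ver:1 = 1 → 0x1 << 7 → word 0x80
prio:3 = 1 → 0x1 << 4 → word 0x90
kind:1 = 0 → 0x0 << 3 → word 0x90
len:2 = 1 → 0x1 << 1 → word 0x92
lvl:1 = 1 → 0x1 << 0 → word 0x93
word = 0x93 → big-endian bytes:
  [0]=0x93

93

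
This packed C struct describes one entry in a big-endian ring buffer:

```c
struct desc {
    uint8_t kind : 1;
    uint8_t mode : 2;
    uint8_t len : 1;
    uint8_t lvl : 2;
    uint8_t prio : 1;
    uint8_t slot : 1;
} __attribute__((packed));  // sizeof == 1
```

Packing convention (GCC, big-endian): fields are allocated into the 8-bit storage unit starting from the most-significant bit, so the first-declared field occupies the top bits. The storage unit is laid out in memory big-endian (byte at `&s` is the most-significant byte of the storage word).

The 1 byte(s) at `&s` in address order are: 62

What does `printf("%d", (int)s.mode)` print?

3

[0]=0x62 (big-endian) → word 0x62
kind [7+:1] = (word>>7) & 0x1 = 0
mode [5+:2] = (word>>5) & 0x3 = 3  ←
len [4+:1] = (word>>4) & 0x1 = 0
lvl [2+:2] = (word>>2) & 0x3 = 0
prio [1+:1] = (word>>1) & 0x1 = 1
slot [0+:1] = (word>>0) & 0x1 = 0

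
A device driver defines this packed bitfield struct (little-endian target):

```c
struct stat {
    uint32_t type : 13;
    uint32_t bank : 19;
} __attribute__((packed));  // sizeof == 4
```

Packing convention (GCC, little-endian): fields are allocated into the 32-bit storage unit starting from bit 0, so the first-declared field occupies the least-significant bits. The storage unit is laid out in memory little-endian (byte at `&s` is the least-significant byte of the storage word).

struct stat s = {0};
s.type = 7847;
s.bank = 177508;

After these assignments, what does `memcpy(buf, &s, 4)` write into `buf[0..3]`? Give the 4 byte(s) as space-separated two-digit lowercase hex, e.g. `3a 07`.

[0+:13] type=7847 & 0x1fff = 0x1ea7; word=0x00001ea7
[13+:19] bank=177508 & 0x7ffff = 0x2b564; word=0x56ac9ea7
word = 0x56ac9ea7 → little-endian bytes:
  [0]=0xa7  [1]=0x9e  [2]=0xac  [3]=0x56

a7 9e ac 56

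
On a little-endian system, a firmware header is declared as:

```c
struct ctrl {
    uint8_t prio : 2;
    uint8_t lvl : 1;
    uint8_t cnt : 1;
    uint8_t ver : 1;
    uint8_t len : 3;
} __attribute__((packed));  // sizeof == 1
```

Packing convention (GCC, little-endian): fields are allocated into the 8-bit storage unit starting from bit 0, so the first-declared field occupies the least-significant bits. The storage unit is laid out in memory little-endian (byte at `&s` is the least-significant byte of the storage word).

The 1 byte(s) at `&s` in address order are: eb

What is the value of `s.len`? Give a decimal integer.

7

[0]=0xeb (little-endian) → word 0xeb
prio:2 @ bit 0 → (0xeb>>0)&0x3 = 0x3
lvl:1 @ bit 2 → (0xeb>>2)&0x1 = 0x0
cnt:1 @ bit 3 → (0xeb>>3)&0x1 = 0x1
ver:1 @ bit 4 → (0xeb>>4)&0x1 = 0x0
len:3 @ bit 5 → (0xeb>>5)&0x7 = 0x7  ←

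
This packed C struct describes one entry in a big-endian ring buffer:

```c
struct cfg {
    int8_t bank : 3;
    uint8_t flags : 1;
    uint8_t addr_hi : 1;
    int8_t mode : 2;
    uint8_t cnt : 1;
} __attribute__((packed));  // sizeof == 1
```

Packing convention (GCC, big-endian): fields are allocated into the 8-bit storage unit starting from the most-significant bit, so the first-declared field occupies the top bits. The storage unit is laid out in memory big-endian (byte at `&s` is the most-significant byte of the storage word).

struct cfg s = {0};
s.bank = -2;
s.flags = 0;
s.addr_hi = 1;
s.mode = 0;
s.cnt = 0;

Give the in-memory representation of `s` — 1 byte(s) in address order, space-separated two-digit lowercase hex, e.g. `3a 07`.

c8

[5+:3] bank=-2 & 0x7 = 0x6; word=0xc0
[4+:1] flags=0 & 0x1 = 0x0; word=0xc0
[3+:1] addr_hi=1 & 0x1 = 0x1; word=0xc8
[1+:2] mode=0 & 0x3 = 0x0; word=0xc8
[0+:1] cnt=0 & 0x1 = 0x0; word=0xc8
word = 0xc8 → big-endian bytes:
  [0]=0xc8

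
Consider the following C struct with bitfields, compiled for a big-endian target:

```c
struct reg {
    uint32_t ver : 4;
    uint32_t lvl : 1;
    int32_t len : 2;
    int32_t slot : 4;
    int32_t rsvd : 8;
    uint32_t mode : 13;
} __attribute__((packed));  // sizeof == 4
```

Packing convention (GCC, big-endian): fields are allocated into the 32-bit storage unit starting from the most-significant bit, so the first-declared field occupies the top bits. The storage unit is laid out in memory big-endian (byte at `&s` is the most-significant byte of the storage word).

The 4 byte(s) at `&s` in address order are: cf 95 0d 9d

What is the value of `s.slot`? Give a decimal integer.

-4

[0]=0xcf [1]=0x95 [2]=0x0d [3]=0x9d (big-endian) → word 0xcf950d9d
ver:4 @ bit 28 → (0xcf950d9d>>28)&0xf = 0xc
lvl:1 @ bit 27 → (0xcf950d9d>>27)&0x1 = 0x1
len:2 @ bit 25 → (0xcf950d9d>>25)&0x3 = 0x3
slot:4 @ bit 21 → (0xcf950d9d>>21)&0xf = 0xc  ←
rsvd:8 @ bit 13 → (0xcf950d9d>>13)&0xff = 0xa8
mode:13 @ bit 0 → (0xcf950d9d>>0)&0x1fff = 0xd9d
slot signed 4b, MSB=1: 12 - 16 = -4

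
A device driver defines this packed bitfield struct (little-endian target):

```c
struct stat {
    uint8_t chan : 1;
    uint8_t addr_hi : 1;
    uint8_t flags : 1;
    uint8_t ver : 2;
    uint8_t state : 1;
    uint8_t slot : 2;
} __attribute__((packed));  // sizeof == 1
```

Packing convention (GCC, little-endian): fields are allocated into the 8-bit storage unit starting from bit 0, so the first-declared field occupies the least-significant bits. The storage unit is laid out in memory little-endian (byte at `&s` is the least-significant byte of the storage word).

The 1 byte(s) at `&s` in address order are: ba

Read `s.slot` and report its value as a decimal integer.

2

[0]=0xba (little-endian) → word 0xba
chan:1 @ bit 0 → (0xba>>0)&0x1 = 0x0
addr_hi:1 @ bit 1 → (0xba>>1)&0x1 = 0x1
flags:1 @ bit 2 → (0xba>>2)&0x1 = 0x0
ver:2 @ bit 3 → (0xba>>3)&0x3 = 0x3
state:1 @ bit 5 → (0xba>>5)&0x1 = 0x1
slot:2 @ bit 6 → (0xba>>6)&0x3 = 0x2  ←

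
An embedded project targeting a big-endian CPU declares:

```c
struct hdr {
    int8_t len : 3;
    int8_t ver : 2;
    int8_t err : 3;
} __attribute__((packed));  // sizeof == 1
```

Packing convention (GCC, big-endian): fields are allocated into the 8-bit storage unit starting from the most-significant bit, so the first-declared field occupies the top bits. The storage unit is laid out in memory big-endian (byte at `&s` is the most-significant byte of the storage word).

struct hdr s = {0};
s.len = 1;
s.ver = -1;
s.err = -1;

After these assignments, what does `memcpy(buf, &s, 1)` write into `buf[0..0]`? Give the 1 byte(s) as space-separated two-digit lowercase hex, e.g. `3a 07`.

len (3b) val=1 bits=0x1 at bit 5: 0x20
ver (2b) val=-1 bits=0x3 at bit 3: 0x38
err (3b) val=-1 bits=0x7 at bit 0: 0x3f
word = 0x3f → big-endian bytes:
  [0]=0x3f

3f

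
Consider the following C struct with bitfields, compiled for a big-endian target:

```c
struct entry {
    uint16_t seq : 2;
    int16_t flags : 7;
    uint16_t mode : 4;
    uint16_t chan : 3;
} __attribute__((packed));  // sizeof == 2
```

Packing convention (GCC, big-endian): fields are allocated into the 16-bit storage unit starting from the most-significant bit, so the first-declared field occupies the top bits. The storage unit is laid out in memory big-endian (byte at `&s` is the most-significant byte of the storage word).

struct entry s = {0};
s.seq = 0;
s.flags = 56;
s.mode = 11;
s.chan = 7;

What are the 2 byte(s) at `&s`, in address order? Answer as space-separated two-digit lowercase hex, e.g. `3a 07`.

seq:2 = 0 → 0x0 << 14 → word 0x0000
flags:7 = 56 → 0x38 << 7 → word 0x1c00
mode:4 = 11 → 0xb << 3 → word 0x1c58
chan:3 = 7 → 0x7 << 0 → word 0x1c5f
word = 0x1c5f → big-endian bytes:
  [0]=0x1c  [1]=0x5f

1c 5f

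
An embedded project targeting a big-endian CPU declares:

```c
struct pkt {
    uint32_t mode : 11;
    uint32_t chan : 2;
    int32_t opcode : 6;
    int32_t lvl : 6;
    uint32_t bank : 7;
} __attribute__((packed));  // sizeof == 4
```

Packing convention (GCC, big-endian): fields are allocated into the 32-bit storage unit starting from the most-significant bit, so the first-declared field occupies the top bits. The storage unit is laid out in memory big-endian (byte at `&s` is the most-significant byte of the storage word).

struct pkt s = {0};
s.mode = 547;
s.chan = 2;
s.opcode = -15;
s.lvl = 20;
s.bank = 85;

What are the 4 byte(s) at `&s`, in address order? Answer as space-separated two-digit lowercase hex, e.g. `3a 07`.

[21+:11] mode=547 & 0x7ff = 0x223; word=0x44600000
[19+:2] chan=2 & 0x3 = 0x2; word=0x44700000
[13+:6] opcode=-15 & 0x3f = 0x31; word=0x44762000
[7+:6] lvl=20 & 0x3f = 0x14; word=0x44762a00
[0+:7] bank=85 & 0x7f = 0x55; word=0x44762a55
word = 0x44762a55 → big-endian bytes:
  [0]=0x44  [1]=0x76  [2]=0x2a  [3]=0x55

44 76 2a 55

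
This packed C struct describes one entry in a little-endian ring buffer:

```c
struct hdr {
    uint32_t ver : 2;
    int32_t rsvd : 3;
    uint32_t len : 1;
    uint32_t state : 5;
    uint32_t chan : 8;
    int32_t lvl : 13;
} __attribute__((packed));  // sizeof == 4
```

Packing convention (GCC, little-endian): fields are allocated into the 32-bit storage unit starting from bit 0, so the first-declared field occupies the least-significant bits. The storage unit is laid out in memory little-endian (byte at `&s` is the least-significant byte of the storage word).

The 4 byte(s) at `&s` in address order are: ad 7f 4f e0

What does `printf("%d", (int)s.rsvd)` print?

[0]=0xad [1]=0x7f [2]=0x4f [3]=0xe0 (little-endian) → word 0xe04f7fad
ver:2 @ bit 0 → (0xe04f7fad>>0)&0x3 = 0x1
rsvd:3 @ bit 2 → (0xe04f7fad>>2)&0x7 = 0x3  ←
len:1 @ bit 5 → (0xe04f7fad>>5)&0x1 = 0x1
state:5 @ bit 6 → (0xe04f7fad>>6)&0x1f = 0x1e
chan:8 @ bit 11 → (0xe04f7fad>>11)&0xff = 0xef
lvl:13 @ bit 19 → (0xe04f7fad>>19)&0x1fff = 0x1c09
rsvd signed 3b, MSB=0: value = 3

3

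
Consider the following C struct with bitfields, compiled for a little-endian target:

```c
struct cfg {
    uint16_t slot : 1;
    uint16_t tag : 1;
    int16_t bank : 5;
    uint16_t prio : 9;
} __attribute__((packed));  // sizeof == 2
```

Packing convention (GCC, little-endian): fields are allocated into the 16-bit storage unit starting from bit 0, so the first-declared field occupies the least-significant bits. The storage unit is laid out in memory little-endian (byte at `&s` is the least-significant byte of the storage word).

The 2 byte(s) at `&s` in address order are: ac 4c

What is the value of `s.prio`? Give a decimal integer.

[0]=0xac [1]=0x4c (little-endian) → word 0x4cac
slot [0+:1] = (word>>0) & 0x1 = 0
tag [1+:1] = (word>>1) & 0x1 = 0
bank [2+:5] = (word>>2) & 0x1f = 11
prio [7+:9] = (word>>7) & 0x1ff = 153  ←

153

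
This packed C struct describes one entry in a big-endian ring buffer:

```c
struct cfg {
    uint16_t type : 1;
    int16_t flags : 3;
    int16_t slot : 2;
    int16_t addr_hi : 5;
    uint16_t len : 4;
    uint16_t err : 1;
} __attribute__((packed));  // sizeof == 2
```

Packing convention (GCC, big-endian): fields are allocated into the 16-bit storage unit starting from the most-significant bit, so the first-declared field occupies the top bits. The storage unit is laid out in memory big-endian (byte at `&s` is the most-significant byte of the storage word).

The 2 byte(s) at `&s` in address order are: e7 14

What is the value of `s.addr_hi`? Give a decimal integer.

-8

[0]=0xe7 [1]=0x14 (big-endian) → word 0xe714
type [15+:1] = (word>>15) & 0x1 = 1
flags [12+:3] = (word>>12) & 0x7 = 6
slot [10+:2] = (word>>10) & 0x3 = 1
addr_hi [5+:5] = (word>>5) & 0x1f = 24  ←
len [1+:4] = (word>>1) & 0xf = 10
err [0+:1] = (word>>0) & 0x1 = 0
addr_hi signed 5b, MSB=1: 24 - 32 = -8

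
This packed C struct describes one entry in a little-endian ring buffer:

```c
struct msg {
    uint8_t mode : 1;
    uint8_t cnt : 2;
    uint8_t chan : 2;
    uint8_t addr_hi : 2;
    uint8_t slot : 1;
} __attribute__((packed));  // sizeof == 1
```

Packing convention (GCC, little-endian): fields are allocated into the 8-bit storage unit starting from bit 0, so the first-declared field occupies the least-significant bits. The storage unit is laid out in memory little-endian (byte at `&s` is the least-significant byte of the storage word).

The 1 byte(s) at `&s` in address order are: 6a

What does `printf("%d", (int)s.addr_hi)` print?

[0]=0x6a (little-endian) → word 0x6a
mode [0+:1] = (word>>0) & 0x1 = 0
cnt [1+:2] = (word>>1) & 0x3 = 1
chan [3+:2] = (word>>3) & 0x3 = 1
addr_hi [5+:2] = (word>>5) & 0x3 = 3  ←
slot [7+:1] = (word>>7) & 0x1 = 0

3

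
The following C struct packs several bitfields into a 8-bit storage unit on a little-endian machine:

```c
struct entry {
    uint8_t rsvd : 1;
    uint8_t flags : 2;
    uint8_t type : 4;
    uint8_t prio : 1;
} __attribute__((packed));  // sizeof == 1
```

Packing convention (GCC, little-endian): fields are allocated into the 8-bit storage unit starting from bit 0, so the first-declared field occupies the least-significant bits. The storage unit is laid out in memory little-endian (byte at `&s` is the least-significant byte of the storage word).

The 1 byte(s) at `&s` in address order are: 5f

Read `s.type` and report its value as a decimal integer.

11

[0]=0x5f (little-endian) → word 0x5f
rsvd:1 @ bit 0 → (0x5f>>0)&0x1 = 0x1
flags:2 @ bit 1 → (0x5f>>1)&0x3 = 0x3
type:4 @ bit 3 → (0x5f>>3)&0xf = 0xb  ←
prio:1 @ bit 7 → (0x5f>>7)&0x1 = 0x0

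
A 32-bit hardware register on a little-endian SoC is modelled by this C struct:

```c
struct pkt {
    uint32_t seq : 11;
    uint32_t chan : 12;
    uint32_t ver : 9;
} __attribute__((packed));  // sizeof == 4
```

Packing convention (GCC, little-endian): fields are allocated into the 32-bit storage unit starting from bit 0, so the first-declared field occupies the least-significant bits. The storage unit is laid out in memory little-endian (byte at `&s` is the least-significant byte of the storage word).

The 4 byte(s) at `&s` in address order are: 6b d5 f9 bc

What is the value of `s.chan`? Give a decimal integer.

[0]=0x6b [1]=0xd5 [2]=0xf9 [3]=0xbc (little-endian) → word 0xbcf9d56b
seq:11 @ bit 0 → (0xbcf9d56b>>0)&0x7ff = 0x56b
chan:12 @ bit 11 → (0xbcf9d56b>>11)&0xfff = 0xf3a  ←
ver:9 @ bit 23 → (0xbcf9d56b>>23)&0x1ff = 0x179

3898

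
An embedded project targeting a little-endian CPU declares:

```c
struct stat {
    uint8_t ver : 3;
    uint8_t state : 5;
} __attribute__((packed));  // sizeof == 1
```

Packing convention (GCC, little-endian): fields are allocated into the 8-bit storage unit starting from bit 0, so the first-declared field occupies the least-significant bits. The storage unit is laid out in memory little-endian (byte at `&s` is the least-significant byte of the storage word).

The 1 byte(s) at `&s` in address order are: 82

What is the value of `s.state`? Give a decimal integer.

16

[0]=0x82 (little-endian) → word 0x82
ver [0+:3] = (word>>0) & 0x7 = 2
state [3+:5] = (word>>3) & 0x1f = 16  ←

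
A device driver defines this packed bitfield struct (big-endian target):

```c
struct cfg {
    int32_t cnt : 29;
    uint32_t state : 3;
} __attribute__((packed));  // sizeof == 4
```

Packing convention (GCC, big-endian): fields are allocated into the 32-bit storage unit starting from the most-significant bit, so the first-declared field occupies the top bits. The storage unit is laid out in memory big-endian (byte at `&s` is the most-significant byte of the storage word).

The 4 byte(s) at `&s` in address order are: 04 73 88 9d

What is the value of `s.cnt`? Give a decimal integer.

9335059

[0]=0x04 [1]=0x73 [2]=0x88 [3]=0x9d (big-endian) → word 0x0473889d
cnt [3+:29] = (word>>3) & 0x1fffffff = 9335059  ←
state [0+:3] = (word>>0) & 0x7 = 5
cnt signed 29b, MSB=0: value = 9335059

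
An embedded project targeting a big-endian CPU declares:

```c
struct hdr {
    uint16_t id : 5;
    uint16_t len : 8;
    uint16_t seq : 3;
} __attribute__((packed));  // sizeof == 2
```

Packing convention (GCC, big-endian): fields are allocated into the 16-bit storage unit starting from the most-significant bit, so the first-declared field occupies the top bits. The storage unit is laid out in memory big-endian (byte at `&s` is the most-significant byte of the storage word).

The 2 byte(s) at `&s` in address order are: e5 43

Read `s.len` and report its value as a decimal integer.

[0]=0xe5 [1]=0x43 (big-endian) → word 0xe543
id:5 @ bit 11 → (0xe543>>11)&0x1f = 0x1c
len:8 @ bit 3 → (0xe543>>3)&0xff = 0xa8  ←
seq:3 @ bit 0 → (0xe543>>0)&0x7 = 0x3

168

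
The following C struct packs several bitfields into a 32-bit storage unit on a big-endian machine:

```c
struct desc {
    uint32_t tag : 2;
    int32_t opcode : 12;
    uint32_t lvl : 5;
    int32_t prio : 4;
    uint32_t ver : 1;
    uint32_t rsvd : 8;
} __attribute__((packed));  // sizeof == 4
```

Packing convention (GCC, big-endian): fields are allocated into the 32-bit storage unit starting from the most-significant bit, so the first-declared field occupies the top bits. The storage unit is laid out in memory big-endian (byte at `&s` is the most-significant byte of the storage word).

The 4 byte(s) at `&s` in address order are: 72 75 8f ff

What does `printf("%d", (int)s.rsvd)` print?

255

[0]=0x72 [1]=0x75 [2]=0x8f [3]=0xff (big-endian) → word 0x72758fff
tag [30+:2] = (word>>30) & 0x3 = 1
opcode [18+:12] = (word>>18) & 0xfff = 3229
lvl [13+:5] = (word>>13) & 0x1f = 12
prio [9+:4] = (word>>9) & 0xf = 7
ver [8+:1] = (word>>8) & 0x1 = 1
rsvd [0+:8] = (word>>0) & 0xff = 255  ←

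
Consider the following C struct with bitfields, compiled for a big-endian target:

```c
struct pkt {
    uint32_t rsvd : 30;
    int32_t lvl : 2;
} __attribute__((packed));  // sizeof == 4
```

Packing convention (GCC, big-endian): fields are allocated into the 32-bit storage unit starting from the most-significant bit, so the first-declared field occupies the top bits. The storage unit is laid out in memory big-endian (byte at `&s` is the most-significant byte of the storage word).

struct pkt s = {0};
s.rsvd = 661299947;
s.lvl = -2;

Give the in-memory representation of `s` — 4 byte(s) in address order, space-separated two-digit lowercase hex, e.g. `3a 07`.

9d aa 8b ae

rsvd:30 = 661299947 → 0x276aa2eb << 2 → word 0x9daa8bac
lvl:2 = -2 → 0x2 << 0 → word 0x9daa8bae
word = 0x9daa8bae → big-endian bytes:
  [0]=0x9d  [1]=0xaa  [2]=0x8b  [3]=0xae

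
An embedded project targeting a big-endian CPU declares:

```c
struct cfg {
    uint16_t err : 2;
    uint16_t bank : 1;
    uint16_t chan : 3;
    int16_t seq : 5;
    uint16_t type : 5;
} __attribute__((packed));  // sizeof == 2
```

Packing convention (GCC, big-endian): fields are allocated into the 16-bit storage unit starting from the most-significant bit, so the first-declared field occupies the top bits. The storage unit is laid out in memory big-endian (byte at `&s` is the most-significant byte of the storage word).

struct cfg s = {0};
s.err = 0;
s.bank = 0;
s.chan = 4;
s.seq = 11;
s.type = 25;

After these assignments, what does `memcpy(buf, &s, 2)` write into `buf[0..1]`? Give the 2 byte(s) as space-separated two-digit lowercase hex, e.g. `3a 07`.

11 79

[14+:2] err=0 & 0x3 = 0x0; word=0x0000
[13+:1] bank=0 & 0x1 = 0x0; word=0x0000
[10+:3] chan=4 & 0x7 = 0x4; word=0x1000
[5+:5] seq=11 & 0x1f = 0xb; word=0x1160
[0+:5] type=25 & 0x1f = 0x19; word=0x1179
word = 0x1179 → big-endian bytes:
  [0]=0x11  [1]=0x79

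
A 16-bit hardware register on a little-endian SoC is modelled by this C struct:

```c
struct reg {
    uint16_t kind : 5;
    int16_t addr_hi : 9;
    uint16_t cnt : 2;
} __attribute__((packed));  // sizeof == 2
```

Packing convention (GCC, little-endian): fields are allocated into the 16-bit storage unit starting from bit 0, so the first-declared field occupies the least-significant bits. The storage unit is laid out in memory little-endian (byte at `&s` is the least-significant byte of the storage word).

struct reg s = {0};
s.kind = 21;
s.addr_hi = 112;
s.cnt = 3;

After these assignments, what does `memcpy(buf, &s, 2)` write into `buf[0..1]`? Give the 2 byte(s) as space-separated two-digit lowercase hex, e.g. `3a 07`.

kind:5 = 21 → 0x15 << 0 → word 0x0015
addr_hi:9 = 112 → 0x70 << 5 → word 0x0e15
cnt:2 = 3 → 0x3 << 14 → word 0xce15
word = 0xce15 → little-endian bytes:
  [0]=0x15  [1]=0xce

15 ce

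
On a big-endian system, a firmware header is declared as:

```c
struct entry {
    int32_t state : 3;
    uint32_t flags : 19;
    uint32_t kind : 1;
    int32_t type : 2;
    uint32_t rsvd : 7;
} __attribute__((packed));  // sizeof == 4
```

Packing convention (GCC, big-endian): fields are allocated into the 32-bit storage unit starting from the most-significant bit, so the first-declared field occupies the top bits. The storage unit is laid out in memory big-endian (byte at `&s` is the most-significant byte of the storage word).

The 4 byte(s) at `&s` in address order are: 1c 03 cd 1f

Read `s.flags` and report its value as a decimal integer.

458995

[0]=0x1c [1]=0x03 [2]=0xcd [3]=0x1f (big-endian) → word 0x1c03cd1f
state [29+:3] = (word>>29) & 0x7 = 0
flags [10+:19] = (word>>10) & 0x7ffff = 458995  ←
kind [9+:1] = (word>>9) & 0x1 = 0
type [7+:2] = (word>>7) & 0x3 = 2
rsvd [0+:7] = (word>>0) & 0x7f = 31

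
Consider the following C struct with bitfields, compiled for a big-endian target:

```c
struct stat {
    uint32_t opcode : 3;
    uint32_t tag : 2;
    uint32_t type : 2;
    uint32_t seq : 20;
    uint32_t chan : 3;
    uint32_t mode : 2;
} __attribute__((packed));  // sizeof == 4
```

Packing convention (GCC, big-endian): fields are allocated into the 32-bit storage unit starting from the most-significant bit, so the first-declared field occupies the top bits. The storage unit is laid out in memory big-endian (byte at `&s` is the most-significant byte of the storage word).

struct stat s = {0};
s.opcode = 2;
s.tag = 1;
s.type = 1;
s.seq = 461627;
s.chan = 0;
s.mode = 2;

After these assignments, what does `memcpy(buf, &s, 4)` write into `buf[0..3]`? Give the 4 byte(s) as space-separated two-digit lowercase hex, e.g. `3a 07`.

4a e1 67 62

opcode (3b) val=2 bits=0x2 at bit 29: 0x40000000
tag (2b) val=1 bits=0x1 at bit 27: 0x48000000
type (2b) val=1 bits=0x1 at bit 25: 0x4a000000
seq (20b) val=461627 bits=0x70b3b at bit 5: 0x4ae16760
chan (3b) val=0 bits=0x0 at bit 2: 0x4ae16760
mode (2b) val=2 bits=0x2 at bit 0: 0x4ae16762
word = 0x4ae16762 → big-endian bytes:
  [0]=0x4a  [1]=0xe1  [2]=0x67  [3]=0x62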